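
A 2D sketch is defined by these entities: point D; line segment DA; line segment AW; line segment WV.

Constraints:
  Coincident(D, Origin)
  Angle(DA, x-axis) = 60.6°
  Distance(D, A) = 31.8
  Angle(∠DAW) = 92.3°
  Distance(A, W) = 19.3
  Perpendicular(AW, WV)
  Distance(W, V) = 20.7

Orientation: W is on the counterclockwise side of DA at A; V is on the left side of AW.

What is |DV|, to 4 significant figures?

23.37

D is at the origin; DA runs at 60.6° with length 31.8, so A = 31.8·(cos 60.6°, sin 60.6°) = (15.61, 27.70). ∠DAW = 92.3°, so AW runs at 60.6° + (180° − 92.3°) = 148.3° from the x-axis; with |AW| = 19.3, W = A + 19.3·(cos 148.3°, sin 148.3°) = (-0.8099, 37.85). The perpendicularity gives WV at right angles to AW; with |WV| = 20.7 on the left of AW, V = W + 20.7·(-0.5255, -0.8508) = (-11.69, 20.23). Then |DV| = |V − D| = 23.37.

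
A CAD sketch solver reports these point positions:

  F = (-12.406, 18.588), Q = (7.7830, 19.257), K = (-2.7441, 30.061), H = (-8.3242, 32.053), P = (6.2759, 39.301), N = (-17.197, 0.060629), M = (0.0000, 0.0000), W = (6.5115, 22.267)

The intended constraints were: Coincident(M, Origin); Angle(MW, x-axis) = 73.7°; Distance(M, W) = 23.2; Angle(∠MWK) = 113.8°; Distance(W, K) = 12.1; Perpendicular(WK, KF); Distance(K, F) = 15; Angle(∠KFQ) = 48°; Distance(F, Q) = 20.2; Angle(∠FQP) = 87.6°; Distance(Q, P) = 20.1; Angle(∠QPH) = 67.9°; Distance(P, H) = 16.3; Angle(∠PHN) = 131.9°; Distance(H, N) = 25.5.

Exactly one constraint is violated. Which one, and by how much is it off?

Distance(H, N) = 25.5 — off by 7.70.

M = (0.00, 0.00) ✓; MW at 73.70° ✓; |MW| = 23.20 ✓; ∠MWK = 113.8° ✓; |WK| = 12.10 ✓; ∠(WK, KF) = 90.00° ✓; |KF| = 15.00 ✓; ∠KFQ = 48.00° ✓; |FQ| = 20.20 ✓; ∠FQP = 87.60° ✓; |QP| = 20.10 ✓; ∠QPH = 67.90° ✓; |PH| = 16.30 ✓; ∠PHN = 131.9° ✓; |HN| = 33.20 ✗.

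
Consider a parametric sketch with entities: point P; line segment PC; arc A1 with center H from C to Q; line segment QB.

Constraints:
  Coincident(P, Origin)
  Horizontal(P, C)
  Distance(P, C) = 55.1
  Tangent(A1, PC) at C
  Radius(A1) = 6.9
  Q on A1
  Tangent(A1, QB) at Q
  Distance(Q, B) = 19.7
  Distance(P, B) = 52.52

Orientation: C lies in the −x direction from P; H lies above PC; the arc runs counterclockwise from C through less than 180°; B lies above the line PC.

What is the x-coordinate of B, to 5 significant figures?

-45.851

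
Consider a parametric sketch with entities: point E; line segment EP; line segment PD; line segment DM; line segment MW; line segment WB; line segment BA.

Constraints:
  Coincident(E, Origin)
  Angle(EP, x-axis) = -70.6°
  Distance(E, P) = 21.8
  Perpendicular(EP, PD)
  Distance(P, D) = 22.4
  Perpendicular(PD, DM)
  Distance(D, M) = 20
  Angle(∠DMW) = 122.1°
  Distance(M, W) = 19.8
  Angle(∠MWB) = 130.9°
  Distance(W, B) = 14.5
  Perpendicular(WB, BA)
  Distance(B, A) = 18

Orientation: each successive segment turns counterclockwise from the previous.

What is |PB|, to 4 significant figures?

27.54

∠DMW = 122.1° gives MW at 167.3° from the x-axis; with |MW| = 19.8, W = (2.410, 10.10). ∠MWB = 130.9° gives WB at -143.6° from the x-axis; with |WB| = 14.5, B = (-9.260, 1.491). Then |PB| = |B − P| = 27.54.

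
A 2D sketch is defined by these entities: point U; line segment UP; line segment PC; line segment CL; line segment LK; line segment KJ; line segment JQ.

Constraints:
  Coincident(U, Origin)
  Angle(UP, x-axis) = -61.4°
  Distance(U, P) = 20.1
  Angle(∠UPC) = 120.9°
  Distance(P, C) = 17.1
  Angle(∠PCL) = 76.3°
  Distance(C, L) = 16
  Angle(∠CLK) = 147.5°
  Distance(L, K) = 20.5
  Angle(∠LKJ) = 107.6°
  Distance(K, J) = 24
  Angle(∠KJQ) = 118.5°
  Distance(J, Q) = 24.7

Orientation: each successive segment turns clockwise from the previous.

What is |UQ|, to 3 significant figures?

26.7

U is at the origin; UP runs at -61.4° with length 20.1, so P = (9.62, -17.6). ∠UPC = 120.9° gives PC at -120° from the x-axis; with |PC| = 17.1, C = (0.943, -32.4). ∠PCL = 76.3° gives CL at 136° from the x-axis; with |CL| = 16.0, L = (-10.5, -21.2). ∠CLK = 147.5° gives LK at 103° from the x-axis; with |LK| = 20.5, K = (-15.2, -1.28). ∠LKJ = 107.6° gives KJ at 30.9° from the x-axis; with |KJ| = 24.0, J = (5.35, 11.0). ∠KJQ = 118.5° gives JQ at -30.6° from the x-axis; with |JQ| = 24.7, Q = (26.6, -1.52). Then |UQ| = |Q − U| = 26.7.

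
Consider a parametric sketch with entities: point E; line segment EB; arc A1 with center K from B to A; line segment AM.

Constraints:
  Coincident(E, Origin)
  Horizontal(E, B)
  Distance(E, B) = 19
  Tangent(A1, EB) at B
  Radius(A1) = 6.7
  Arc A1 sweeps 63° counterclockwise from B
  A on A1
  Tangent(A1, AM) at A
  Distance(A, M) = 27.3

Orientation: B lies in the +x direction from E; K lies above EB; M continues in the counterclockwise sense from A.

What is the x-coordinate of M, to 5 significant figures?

37.364

E is at the origin; E and B share the same y with |EB| = 19.0 and B on the +x side, so B = (19.000, 0.0000). A1 meets EB tangentially, so KB is at right angles to EB, so K = B + (0, 6.7) = (19.000, 6.7000). On A1, B sits at bearing -90° from K; a 63° counterclockwise sweep puts A at bearing -27°, so A = K + 6.7·(cos -27°, sin -27°) = (24.970, 3.6583). Since A1 is tangent to AM there, KA ⟂ AM, so AM runs along (−sin -27°, cos -27°); with |AM| = 27.3, M = (37.364, 27.983). So M.x = 37.364.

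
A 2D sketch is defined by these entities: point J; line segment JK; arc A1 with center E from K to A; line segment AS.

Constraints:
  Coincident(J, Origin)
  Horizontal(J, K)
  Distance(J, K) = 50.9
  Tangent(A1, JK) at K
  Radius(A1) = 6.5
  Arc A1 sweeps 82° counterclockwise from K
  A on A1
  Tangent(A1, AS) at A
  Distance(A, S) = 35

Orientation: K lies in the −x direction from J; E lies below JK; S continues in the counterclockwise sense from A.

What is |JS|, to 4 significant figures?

74.10

J is at the origin; J and K share the same y with |JK| = 50.9 and K on the −x side, so K = (-50.90, 0.000). A1 meets JK tangentially, so EK is at right angles to JK, so E = K + (0, -6.5) = (-50.90, -6.500). On A1, K sits at bearing 90° from E; an 82° counterclockwise sweep puts A at bearing 172°, so A = E + 6.5·(cos 172°, sin 172°) = (-57.34, -5.595). The tangent condition forces EA to be normal to AS, so AS runs along (−sin 172°, cos 172°); with |AS| = 35.0, S = (-62.21, -40.25). Then |JS| = |S − J| = 74.10.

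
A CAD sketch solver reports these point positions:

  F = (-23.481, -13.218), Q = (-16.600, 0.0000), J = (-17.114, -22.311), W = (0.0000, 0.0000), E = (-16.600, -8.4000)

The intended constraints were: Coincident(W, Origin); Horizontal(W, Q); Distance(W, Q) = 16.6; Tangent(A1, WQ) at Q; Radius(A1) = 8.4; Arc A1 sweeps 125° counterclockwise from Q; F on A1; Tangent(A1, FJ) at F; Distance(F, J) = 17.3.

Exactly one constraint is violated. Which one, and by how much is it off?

Distance(F, J) = 17.3 — off by 6.20.

W = (0.00, 0.00) ✓; W.y = 0.00, Q.y = 0.00 ✓; |WQ| = 16.60 ✓; ∠(EQ, QW) = 90.00° ✓; |EQ| = 8.400 ✓; bearing(E→F) − bearing(E→Q) = 125.0° ✓; |EF| = 8.400 ✓; ∠(EF, FJ) = 90.00° ✓; |FJ| = 11.10 ✗.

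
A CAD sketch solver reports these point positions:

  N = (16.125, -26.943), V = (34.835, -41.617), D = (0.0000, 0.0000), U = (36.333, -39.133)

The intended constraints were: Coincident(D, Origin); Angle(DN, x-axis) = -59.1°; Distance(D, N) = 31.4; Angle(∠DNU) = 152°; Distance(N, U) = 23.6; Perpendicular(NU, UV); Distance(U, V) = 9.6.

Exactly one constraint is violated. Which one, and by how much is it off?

Distance(U, V) = 9.6 — off by 6.70.

D = (0.00, 0.00) ✓; DN at -59.10° ✓; |DN| = 31.40 ✓; ∠DNU = 152.0° ✓; |NU| = 23.60 ✓; ∠(NU, UV) = 89.99° ✓; |UV| = 2.901 ✗.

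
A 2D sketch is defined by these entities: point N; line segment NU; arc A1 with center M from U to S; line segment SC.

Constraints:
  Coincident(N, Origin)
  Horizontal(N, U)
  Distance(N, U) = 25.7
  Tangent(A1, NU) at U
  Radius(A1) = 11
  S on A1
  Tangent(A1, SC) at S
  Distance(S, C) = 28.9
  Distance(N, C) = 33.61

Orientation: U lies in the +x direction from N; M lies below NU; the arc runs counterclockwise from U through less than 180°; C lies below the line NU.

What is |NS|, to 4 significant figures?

16.96

Checks: N = (0.00, 0.00) ✓; |MS| = 11.00 ✓; ∠(MS, SC) = 90.00° ✓; |SC| = 28.90 ✓; |NC| = 33.61 ✓.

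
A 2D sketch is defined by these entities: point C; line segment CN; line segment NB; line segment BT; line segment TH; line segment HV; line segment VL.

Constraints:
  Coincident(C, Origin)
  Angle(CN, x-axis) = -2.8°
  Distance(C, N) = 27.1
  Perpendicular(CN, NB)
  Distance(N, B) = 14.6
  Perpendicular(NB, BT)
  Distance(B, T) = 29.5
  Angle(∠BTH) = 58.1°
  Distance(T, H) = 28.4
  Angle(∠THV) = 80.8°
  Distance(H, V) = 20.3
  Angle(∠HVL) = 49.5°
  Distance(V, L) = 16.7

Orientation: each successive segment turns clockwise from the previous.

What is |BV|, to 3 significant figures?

10.8

C is at the origin; CN runs at -2.8° with length 27.1, so N = (27.1, -1.32). The perpendicularity gives NB at right angles to CN, so NB runs at -92.8°; with |NB| = 14.6, B = (26.4, -15.9). The perpendicularity gives BT at right angles to NB, so BT runs at 177°; with |BT| = 29.5, T = (-3.11, -14.5). ∠BTH = 58.1° gives TH at 55.3° from the x-axis; with |TH| = 28.4, H = (13.1, 8.88). ∠THV = 80.8° gives HV at -43.9° from the x-axis; with |HV| = 20.3, V = (27.7, -5.19). Then |BV| = |V − B| = 10.8.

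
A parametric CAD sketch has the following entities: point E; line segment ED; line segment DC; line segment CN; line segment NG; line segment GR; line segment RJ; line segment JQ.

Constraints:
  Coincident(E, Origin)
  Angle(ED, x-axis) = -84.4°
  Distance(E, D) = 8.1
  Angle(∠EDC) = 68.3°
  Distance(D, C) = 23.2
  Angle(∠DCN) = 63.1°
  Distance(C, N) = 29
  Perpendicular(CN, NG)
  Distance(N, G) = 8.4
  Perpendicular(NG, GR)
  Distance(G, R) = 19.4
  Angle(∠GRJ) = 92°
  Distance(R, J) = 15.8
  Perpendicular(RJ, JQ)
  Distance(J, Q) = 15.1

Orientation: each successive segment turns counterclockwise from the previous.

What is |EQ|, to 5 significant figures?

24.007

∠GRJ = 92.0° gives RJ at 52.200° from the x-axis; with |RJ| = 15.8, J = (18.390, 13.866). The perpendicularity gives JQ at right angles to RJ, so JQ runs at 142.20°; with |JQ| = 15.1, Q = (6.4591, 23.121). Then |EQ| = |Q − E| = 24.007.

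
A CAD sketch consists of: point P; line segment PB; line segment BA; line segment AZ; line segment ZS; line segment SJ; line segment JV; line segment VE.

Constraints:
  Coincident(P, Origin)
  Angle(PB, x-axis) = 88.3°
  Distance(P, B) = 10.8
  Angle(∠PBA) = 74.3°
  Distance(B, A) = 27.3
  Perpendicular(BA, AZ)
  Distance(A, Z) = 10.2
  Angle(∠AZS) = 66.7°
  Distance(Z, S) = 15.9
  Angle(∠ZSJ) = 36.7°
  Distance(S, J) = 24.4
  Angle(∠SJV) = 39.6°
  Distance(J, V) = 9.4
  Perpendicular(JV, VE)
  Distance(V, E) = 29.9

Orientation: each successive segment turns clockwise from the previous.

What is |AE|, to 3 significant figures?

23.8

P is at the origin; PB runs at 88.3° with length 10.8, so B = (0.320, 10.8). ∠PBA = 74.3° gives BA at -17.4° from the x-axis; with |BA| = 27.3, A = (26.4, 2.63). BA is perpendicular to AZ, so AZ runs at -107°; with |AZ| = 10.2, Z = (23.3, -7.10). ∠AZS = 66.7° gives ZS at 139° from the x-axis; with |ZS| = 15.9, S = (11.3, 3.27). ∠ZSJ = 36.7° gives SJ at -4.00° from the x-axis; with |SJ| = 24.4, J = (35.6, 1.56). ∠SJV = 39.6° gives JV at -144° from the x-axis; with |JV| = 9.4, V = (28.0, -3.91). JV ⟂ VE, so VE runs at 126°; with |VE| = 29.9, E = (10.6, 20.4). Then |AE| = |E − A| = 23.8.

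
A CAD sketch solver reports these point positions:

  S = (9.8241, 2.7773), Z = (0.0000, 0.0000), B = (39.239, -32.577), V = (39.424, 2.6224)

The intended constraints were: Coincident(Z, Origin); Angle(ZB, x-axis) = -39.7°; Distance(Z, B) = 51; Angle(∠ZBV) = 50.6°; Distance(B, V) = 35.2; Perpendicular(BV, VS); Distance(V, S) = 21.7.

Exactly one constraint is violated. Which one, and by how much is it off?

Distance(V, S) = 21.7 — off by 7.90.

Z = (0.00, 0.00) ✓; ZB at -39.70° ✓; |ZB| = 51.00 ✓; ∠ZBV = 50.60° ✓; |BV| = 35.20 ✓; ∠(BV, VS) = 90.00° ✓; |VS| = 29.60 ✗.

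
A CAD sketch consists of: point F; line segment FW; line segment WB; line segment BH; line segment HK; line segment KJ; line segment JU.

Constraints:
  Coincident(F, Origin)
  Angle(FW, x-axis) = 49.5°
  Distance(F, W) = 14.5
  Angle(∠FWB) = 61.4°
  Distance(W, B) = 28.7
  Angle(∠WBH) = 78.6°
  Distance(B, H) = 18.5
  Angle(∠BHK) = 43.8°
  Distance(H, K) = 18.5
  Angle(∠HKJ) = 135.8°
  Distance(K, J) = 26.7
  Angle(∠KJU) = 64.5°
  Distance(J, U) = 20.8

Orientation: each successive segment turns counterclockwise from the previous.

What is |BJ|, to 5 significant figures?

24.974

∠BHK = 43.8° gives HK at 45.700° from the x-axis; with |HK| = 18.5, K = (-5.9070, 11.685). ∠HKJ = 135.8° gives KJ at 89.900° from the x-axis; with |KJ| = 26.7, J = (-5.8604, 38.385). Then |BJ| = |J − B| = 24.974.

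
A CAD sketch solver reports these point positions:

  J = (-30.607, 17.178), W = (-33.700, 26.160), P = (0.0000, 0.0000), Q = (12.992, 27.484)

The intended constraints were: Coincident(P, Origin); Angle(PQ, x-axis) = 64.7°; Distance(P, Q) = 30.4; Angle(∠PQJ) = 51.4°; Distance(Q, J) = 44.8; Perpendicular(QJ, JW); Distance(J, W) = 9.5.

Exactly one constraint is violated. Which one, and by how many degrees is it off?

Perpendicular(QJ, JW) — off by 5.70°.

P = (0.00, 0.00) ✓; PQ at 64.70° ✓; |PQ| = 30.40 ✓; ∠PQJ = 51.40° ✓; |QJ| = 44.80 ✓; ∠(QJ, JW) = 84.30° ✗; |JW| = 9.500 ✓.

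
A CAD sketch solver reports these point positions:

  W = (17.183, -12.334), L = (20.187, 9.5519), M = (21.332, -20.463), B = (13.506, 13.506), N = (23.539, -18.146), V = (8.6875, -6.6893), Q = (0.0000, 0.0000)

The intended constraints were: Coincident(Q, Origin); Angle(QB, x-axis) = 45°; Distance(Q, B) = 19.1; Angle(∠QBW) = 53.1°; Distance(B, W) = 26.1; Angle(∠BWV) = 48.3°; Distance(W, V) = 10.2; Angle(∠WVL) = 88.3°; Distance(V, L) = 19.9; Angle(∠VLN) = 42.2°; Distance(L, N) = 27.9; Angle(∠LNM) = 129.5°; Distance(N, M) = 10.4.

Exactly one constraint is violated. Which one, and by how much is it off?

Distance(N, M) = 10.4 — off by 7.20.

Q = (0.00, 0.00) ✓; QB at 45.00° ✓; |QB| = 19.10 ✓; ∠QBW = 53.10° ✓; |BW| = 26.10 ✓; ∠BWV = 48.30° ✓; |WV| = 10.20 ✓; ∠WVL = 88.30° ✓; |VL| = 19.90 ✓; ∠VLN = 42.20° ✓; |LN| = 27.90 ✓; ∠LNM = 129.5° ✓; |NM| = 3.200 ✗.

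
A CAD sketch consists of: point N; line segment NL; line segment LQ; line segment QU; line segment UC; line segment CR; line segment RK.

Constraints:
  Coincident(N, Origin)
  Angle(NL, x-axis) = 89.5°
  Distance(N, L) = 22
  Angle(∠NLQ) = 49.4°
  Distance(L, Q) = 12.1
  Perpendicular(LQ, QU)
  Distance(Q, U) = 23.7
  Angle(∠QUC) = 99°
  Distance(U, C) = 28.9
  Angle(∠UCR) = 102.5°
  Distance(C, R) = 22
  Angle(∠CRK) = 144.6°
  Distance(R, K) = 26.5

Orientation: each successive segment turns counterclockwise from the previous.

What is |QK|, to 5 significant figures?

35.179

∠UCR = 102.5° gives CR at 108.60° from the x-axis; with |CR| = 22.0, R = (23.931, 31.855). ∠CRK = 144.6° gives RK at 144.00° from the x-axis; with |RK| = 26.5, K = (2.4922, 47.432). Then |QK| = |K − Q| = 35.179.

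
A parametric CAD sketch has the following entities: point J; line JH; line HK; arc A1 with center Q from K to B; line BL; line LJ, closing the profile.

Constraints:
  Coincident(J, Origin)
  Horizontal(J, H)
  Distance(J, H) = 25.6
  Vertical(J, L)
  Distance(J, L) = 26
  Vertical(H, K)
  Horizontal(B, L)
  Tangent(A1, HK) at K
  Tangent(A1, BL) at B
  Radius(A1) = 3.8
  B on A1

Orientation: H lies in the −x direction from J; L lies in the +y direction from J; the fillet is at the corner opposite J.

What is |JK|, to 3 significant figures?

33.9

J is at the origin; J and H share the same y with |JH| = 25.6 and H on the −x side, so H = (-25.6, 0.00). J and L share the same x with |JL| = 26.0 and L on the +y side, so L = (0.00, 26.0). The virtual corner opposite J is at (-25.6, 26.0). Since A1 is tangent to HK there, QK ⟂ HK and the tangent condition forces QB to be normal to BL, with radius 3.8, so the center Q sits 3.8 in from both sides at Q = (-21.8, 22.2). That places the tangent points at K = (-25.6, 22.2) on HK and B = (-21.8, 26.0) on BL. Then |JK| = |K − J| = 33.9.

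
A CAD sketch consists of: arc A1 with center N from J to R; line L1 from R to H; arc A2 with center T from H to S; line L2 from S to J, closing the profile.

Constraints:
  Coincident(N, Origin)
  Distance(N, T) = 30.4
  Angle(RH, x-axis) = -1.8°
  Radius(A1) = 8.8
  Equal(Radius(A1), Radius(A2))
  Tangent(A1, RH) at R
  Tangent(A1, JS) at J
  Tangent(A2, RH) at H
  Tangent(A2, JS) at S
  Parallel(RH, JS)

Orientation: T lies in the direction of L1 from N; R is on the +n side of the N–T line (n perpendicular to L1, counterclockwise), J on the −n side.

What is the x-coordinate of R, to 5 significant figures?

0.27641

The slot axis is L1's direction at -1.8°, so u = (cos -1.8°, sin -1.8°) = (0.99951, -0.031411) and n = (−sin -1.8°, cos -1.8°) = (0.031411, 0.99951). N is at the origin and T lies 30.4 along u from N, so T = 30.4·u = (30.385, -0.95489). Tangency of A1 to both parallel lines with radius 8.8 puts R and J at N ± 8.8·n: R = (0.27641, 8.7957), J = (-0.27641, -8.7957). So R.x = 0.27641.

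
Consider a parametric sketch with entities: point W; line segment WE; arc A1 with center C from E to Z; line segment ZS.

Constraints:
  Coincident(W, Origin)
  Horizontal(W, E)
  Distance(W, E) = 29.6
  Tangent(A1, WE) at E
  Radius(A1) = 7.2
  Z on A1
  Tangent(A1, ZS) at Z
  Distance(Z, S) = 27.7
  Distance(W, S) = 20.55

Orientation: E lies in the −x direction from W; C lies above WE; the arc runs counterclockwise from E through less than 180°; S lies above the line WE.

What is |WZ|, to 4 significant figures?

24.90

Checks: |CZ| = 7.200 ✓; ∠(CZ, ZS) = 90.00° ✓; |ZS| = 27.70 ✓; |WS| = 20.55 ✓.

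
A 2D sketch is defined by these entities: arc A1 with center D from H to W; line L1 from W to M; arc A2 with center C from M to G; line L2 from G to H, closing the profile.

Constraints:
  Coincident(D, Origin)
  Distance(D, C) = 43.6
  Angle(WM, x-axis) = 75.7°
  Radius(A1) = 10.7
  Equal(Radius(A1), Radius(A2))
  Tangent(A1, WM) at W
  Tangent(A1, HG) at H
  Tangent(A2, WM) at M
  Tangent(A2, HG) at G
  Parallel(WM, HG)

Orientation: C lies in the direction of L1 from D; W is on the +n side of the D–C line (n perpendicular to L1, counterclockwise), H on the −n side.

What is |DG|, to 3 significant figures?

44.9

The slot axis is L1's direction at 75.7°, so u = (cos 75.7°, sin 75.7°) = (0.247, 0.969) and n = (−sin 75.7°, cos 75.7°) = (-0.969, 0.247). D is at the origin and C lies 43.6 along u from D, so C = 43.6·u = (10.8, 42.2). Tangency of A1 to both parallel lines with radius 10.7 puts W and H at D ± 10.7·n: W = (-10.4, 2.64), H = (10.4, -2.64). Equal radii place M and G the same way about C: M = C + 10.7·n = (0.401, 44.9), G = C − 10.7·n = (21.1, 39.6). Then |DG| = |G − D| = 44.9.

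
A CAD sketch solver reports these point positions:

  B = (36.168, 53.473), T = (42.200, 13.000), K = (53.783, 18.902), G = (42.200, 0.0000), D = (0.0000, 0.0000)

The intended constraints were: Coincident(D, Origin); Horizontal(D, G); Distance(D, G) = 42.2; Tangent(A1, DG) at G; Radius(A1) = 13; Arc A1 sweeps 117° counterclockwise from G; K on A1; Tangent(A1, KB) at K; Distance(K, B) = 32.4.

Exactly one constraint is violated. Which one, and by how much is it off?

Distance(K, B) = 32.4 — off by 6.40.

D = (0.00, 0.00) ✓; D.y = 0.00, G.y = 0.00 ✓; |DG| = 42.20 ✓; ∠(TG, GD) = 90.00° ✓; |TG| = 13.00 ✓; bearing(T→K) − bearing(T→G) = 117.0° ✓; |TK| = 13.00 ✓; ∠(TK, KB) = 90.00° ✓; |KB| = 38.80 ✗.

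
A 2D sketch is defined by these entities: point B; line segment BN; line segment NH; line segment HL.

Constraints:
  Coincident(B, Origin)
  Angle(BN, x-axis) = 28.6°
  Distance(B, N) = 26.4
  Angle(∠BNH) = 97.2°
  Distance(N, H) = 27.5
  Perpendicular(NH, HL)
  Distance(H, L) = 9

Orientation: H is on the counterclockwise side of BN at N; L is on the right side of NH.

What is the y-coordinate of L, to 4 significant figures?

41.53

∠BNH = 97.2°, so NH runs at 28.6° + (180° − 97.2°) = 111.4° from the x-axis; with |NH| = 27.5, H = N + 27.5·(cos 111.4°, sin 111.4°) = (13.14, 38.24). The perpendicularity gives HL at right angles to NH; with |HL| = 9.0 on the right of NH, L = H + 9.0·(0.9311, 0.3649) = (21.52, 41.53). So L.y = 41.53.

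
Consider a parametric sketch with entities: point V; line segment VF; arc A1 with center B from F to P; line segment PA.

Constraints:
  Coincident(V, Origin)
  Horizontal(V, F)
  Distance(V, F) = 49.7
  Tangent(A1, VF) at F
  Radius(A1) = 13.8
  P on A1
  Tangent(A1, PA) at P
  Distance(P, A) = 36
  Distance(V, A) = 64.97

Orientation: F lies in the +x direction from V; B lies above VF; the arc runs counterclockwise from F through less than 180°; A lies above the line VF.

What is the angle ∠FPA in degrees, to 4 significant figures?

117.3°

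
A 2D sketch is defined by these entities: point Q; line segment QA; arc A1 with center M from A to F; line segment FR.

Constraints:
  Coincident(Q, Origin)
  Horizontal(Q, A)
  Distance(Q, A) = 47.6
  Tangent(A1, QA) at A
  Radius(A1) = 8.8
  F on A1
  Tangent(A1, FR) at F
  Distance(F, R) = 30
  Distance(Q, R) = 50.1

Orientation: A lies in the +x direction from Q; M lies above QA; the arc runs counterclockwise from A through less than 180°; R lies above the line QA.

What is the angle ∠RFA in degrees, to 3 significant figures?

114°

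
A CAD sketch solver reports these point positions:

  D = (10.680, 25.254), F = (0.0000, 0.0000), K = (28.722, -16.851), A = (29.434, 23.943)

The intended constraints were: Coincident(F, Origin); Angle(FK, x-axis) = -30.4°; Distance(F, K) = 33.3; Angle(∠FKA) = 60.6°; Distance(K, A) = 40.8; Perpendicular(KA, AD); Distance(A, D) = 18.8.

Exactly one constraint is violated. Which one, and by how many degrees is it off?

Perpendicular(KA, AD) — off by 3.00°.

F = (0.00, 0.00) ✓; FK at -30.40° ✓; |FK| = 33.30 ✓; ∠FKA = 60.60° ✓; |KA| = 40.80 ✓; ∠(KA, AD) = 87.00° ✗; |AD| = 18.80 ✓.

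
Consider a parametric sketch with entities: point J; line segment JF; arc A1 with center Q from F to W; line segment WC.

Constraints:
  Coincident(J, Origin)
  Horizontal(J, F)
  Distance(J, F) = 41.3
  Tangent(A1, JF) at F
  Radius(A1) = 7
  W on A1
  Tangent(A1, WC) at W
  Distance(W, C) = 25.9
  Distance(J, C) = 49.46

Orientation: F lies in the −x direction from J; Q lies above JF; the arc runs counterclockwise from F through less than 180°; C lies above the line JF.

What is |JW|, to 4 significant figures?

35.15

J is at the origin; JF is horizontal with |JF| = 41.3 and F on the −x side, so F = (-41.30, 0.000). A1 meets JF tangentially, so QF is at right angles to JF, so Q = F + (0, 7) = (-41.30, 7.000). Since QW ⟂ WC (tangency), |QC| = √(7.0² + 25.9²) = 26.83 regardless of where W sits on A1. So C lies on both circle(J, 49.46) and circle(Q, 26.83); the above-JF intersection is C = (-36.48, 33.39). W is the foot of the tangent from C: W = (-34.32, 7.584).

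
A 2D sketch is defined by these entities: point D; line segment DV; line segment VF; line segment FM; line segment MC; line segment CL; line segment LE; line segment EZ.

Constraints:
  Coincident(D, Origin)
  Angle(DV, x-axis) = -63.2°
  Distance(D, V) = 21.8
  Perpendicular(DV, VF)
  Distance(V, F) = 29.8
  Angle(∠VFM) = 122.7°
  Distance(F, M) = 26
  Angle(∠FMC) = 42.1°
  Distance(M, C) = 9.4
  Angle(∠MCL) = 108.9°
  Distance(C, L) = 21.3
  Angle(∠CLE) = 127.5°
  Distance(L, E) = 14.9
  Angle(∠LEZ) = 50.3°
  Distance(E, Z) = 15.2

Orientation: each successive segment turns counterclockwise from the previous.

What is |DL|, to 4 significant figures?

40.92

D is at the origin; DV runs at -63.2° with length 21.8, so V = (9.829, -19.46). DV ⟂ VF, so VF runs at 26.80°; with |VF| = 29.8, F = (36.43, -6.022). ∠VFM = 122.7° gives FM at 84.10° from the x-axis; with |FM| = 26.0, M = (39.10, 19.84). ∠FMC = 42.1° gives MC at -138.0° from the x-axis; with |MC| = 9.4, C = (32.12, 13.55). ∠MCL = 108.9° gives CL at -66.90° from the x-axis; with |CL| = 21.3, L = (40.47, -6.042). Then |DL| = |L − D| = 40.92.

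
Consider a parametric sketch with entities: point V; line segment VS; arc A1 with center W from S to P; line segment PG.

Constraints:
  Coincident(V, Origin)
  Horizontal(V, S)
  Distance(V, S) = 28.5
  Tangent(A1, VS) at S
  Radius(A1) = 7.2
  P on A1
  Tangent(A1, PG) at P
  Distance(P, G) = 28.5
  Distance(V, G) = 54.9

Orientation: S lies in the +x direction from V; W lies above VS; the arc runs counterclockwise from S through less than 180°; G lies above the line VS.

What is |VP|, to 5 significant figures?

35.599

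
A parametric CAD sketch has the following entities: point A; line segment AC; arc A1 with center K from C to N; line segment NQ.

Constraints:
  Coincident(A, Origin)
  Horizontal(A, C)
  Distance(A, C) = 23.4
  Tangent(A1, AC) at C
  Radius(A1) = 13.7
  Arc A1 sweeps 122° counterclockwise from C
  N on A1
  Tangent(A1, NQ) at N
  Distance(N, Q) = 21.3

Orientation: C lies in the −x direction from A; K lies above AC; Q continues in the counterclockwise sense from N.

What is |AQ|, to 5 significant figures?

45.332

A is at the origin; AC is horizontal with |AC| = 23.4 and C on the −x side, so C = (-23.400, 0.0000). The tangent condition forces KC to be normal to AC, so K = C + (0, 13.7) = (-23.400, 13.700). On A1, C sits at bearing -90° from K; a 122° counterclockwise sweep puts N at bearing 32°, so N = K + 13.7·(cos 32°, sin 32°) = (-11.782, 20.960). Since A1 is tangent to NQ there, KN ⟂ NQ, so NQ runs along (−sin 32°, cos 32°); with |NQ| = 21.3, Q = (-23.069, 39.023). Then |AQ| = |Q − A| = 45.332.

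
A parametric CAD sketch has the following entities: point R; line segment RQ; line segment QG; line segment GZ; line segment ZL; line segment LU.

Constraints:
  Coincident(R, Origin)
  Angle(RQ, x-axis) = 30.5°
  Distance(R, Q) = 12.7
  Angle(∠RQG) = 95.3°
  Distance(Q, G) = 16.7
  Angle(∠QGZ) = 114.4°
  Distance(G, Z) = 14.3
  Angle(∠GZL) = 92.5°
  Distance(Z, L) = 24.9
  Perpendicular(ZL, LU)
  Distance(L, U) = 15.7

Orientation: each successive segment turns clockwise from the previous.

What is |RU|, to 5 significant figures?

6.0106

R is at the origin; RQ runs at 30.5° with length 12.7, so Q = (10.943, 6.4457). ∠RQG = 95.3° gives QG at -54.200° from the x-axis; with |QG| = 16.7, G = (20.711, -7.0990). ∠QGZ = 114.4° gives GZ at -119.80° from the x-axis; with |GZ| = 14.3, Z = (13.605, -19.508). ∠GZL = 92.5° gives ZL at 152.70° from the x-axis; with |ZL| = 24.9, L = (-8.5218, -8.0877). ZL ⟂ LU, so LU runs at 62.700°; with |LU| = 15.7, U = (-1.3210, 5.8636). Then |RU| = |U − R| = 6.0106.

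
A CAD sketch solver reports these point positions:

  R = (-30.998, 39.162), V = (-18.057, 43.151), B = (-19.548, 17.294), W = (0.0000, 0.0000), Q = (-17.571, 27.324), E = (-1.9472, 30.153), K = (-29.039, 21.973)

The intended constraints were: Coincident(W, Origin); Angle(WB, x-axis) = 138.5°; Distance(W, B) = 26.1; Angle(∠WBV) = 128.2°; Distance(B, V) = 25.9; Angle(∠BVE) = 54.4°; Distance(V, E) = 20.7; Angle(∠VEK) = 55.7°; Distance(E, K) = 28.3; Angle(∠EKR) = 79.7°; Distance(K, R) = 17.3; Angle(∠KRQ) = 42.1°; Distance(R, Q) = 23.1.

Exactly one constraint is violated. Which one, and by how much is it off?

Distance(R, Q) = 23.1 — off by 5.20.

W = (0.00, 0.00) ✓; WB at 138.5° ✓; |WB| = 26.10 ✓; ∠WBV = 128.2° ✓; |BV| = 25.90 ✓; ∠BVE = 54.40° ✓; |VE| = 20.70 ✓; ∠VEK = 55.70° ✓; |EK| = 28.30 ✓; ∠EKR = 79.70° ✓; |KR| = 17.30 ✓; ∠KRQ = 42.10° ✓; |RQ| = 17.90 ✗.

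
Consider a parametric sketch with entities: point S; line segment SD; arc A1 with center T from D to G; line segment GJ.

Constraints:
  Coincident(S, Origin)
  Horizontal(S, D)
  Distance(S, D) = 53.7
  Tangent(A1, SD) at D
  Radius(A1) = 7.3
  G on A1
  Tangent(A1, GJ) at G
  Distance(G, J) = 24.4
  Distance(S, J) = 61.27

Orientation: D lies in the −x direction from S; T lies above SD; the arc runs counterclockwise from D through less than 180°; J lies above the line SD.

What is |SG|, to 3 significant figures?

47.4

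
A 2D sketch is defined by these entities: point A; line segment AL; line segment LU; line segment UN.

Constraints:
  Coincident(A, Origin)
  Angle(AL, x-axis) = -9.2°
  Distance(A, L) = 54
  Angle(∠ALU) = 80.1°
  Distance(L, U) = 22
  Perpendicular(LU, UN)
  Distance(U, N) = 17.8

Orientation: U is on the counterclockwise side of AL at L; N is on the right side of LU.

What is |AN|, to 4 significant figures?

72.13

A is at the origin; AL runs at -9.2° with length 54.0, so L = 54.0·(cos -9.2°, sin -9.2°) = (53.31, -8.634). ∠ALU = 80.1°, so LU runs at -9.2° + (180° − 80.1°) = 90.70° from the x-axis; with |LU| = 22.0, U = L + 22.0·(cos 90.70°, sin 90.70°) = (53.04, 13.36). The perpendicularity gives UN at right angles to LU; with |UN| = 17.8 on the right of LU, N = U + 17.8·(0.9999, 0.01222) = (70.84, 13.58). Then |AN| = |N − A| = 72.13.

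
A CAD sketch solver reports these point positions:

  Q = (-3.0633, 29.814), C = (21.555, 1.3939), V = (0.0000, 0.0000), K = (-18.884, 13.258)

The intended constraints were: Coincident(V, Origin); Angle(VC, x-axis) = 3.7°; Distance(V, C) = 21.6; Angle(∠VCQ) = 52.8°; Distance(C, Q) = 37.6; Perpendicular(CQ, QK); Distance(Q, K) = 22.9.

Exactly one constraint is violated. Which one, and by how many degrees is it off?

Perpendicular(CQ, QK) — off by 5.40°.

V = (0.00, 0.00) ✓; VC at 3.700° ✓; |VC| = 21.60 ✓; ∠VCQ = 52.80° ✓; |CQ| = 37.60 ✓; ∠(CQ, QK) = 95.40° ✗; |QK| = 22.90 ✓.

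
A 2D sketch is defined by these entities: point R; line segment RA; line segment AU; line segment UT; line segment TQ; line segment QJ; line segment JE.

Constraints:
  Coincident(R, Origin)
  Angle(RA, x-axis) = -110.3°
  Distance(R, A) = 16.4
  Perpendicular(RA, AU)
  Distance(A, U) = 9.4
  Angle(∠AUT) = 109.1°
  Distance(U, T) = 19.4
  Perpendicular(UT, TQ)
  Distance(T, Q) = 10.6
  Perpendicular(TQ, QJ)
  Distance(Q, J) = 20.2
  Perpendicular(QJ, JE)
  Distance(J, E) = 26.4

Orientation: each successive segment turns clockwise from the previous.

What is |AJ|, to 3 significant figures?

2.85

R is at the origin; RA runs at -110.3° with length 16.4, so A = (-5.69, -15.4). RA ⟂ AU, so AU runs at 160°; with |AU| = 9.4, U = (-14.5, -12.1). ∠AUT = 109.1° gives UT at 88.8° from the x-axis; with |UT| = 19.4, T = (-14.1, 7.28). UT is perpendicular to TQ, so TQ runs at -1.20°; with |TQ| = 10.6, Q = (-3.50, 7.05). The perpendicularity gives QJ at right angles to TQ, so QJ runs at -91.2°; with |QJ| = 20.2, J = (-3.92, -13.1). Then |AJ| = |J − A| = 2.85.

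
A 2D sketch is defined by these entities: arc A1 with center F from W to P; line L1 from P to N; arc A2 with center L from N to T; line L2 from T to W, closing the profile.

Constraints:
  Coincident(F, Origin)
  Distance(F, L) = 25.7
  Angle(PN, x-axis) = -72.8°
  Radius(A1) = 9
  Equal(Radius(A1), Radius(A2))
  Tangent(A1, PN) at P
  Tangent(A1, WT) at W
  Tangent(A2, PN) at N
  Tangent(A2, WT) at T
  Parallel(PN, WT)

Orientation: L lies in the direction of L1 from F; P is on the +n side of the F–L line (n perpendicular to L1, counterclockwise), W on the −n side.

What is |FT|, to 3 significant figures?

27.2

The slot axis is L1's direction at -72.8°, so u = (cos -72.8°, sin -72.8°) = (0.296, -0.955) and n = (−sin -72.8°, cos -72.8°) = (0.955, 0.296). F is at the origin and L lies 25.7 along u from F, so L = 25.7·u = (7.60, -24.6). Tangency of A1 to both parallel lines with radius 9.0 puts P and W at F ± 9.0·n: P = (8.60, 2.66), W = (-8.60, -2.66). Equal radii place N and T the same way about L: N = L + 9.0·n = (16.2, -21.9), T = L − 9.0·n = (-0.998, -27.2). Then |FT| = |T − F| = 27.2.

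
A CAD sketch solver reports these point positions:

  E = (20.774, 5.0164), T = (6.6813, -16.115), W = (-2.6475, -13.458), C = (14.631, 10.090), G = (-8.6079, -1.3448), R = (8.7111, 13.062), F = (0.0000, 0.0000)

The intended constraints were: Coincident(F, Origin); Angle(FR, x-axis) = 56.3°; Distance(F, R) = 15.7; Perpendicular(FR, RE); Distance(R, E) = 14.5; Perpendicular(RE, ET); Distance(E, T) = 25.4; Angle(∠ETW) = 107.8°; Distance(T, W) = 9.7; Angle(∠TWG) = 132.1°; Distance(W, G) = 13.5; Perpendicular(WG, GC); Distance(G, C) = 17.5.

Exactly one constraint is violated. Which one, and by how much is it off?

Distance(G, C) = 17.5 — off by 8.40.

F = (0.00, 0.00) ✓; FR at 56.30° ✓; |FR| = 15.70 ✓; ∠(FR, RE) = 90.00° ✓; |RE| = 14.50 ✓; ∠(RE, ET) = 90.00° ✓; |ET| = 25.40 ✓; ∠ETW = 107.8° ✓; |TW| = 9.700 ✓; ∠TWG = 132.1° ✓; |WG| = 13.50 ✓; ∠(WG, GC) = 90.00° ✓; |GC| = 25.90 ✗.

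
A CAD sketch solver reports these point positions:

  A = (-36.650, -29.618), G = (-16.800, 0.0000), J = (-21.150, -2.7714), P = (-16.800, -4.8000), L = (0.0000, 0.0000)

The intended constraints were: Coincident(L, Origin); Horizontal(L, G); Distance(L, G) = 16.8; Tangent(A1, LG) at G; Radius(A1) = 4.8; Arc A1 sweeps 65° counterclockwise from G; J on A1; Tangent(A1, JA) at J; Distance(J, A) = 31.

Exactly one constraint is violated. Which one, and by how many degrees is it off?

Tangent(A1, JA) at J — off by 5.00°.

L = (0.00, 0.00) ✓; L.y = 0.00, G.y = 0.00 ✓; |LG| = 16.80 ✓; ∠(PG, GL) = 90.00° ✓; |PG| = 4.800 ✓; bearing(P→J) − bearing(P→G) = 65.00° ✓; |PJ| = 4.800 ✓; ∠(PJ, JA) = 95.00° ✗; |JA| = 31.00 ✓.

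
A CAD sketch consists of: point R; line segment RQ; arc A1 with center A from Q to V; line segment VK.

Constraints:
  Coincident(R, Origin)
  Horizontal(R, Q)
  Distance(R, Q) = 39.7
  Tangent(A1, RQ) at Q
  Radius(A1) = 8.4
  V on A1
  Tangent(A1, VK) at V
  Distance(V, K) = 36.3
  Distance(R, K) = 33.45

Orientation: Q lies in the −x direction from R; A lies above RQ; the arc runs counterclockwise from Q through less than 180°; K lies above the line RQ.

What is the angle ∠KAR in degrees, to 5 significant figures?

50.682°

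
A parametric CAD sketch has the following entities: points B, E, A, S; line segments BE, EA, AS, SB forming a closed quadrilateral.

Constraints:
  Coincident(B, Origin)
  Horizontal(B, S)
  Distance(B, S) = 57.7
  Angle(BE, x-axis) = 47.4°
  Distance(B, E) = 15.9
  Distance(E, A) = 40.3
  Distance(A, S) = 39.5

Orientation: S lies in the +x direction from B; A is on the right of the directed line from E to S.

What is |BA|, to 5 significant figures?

37.003

Checks: BE at 47.40° ✓; |EA| = 40.30 ✓; |AS| = 39.50 ✓.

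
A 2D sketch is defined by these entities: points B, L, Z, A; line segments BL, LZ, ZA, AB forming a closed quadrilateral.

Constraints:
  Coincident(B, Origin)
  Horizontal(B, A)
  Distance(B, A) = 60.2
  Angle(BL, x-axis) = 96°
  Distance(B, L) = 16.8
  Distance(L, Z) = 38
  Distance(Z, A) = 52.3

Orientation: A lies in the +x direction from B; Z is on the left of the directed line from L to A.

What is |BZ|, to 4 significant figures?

49.30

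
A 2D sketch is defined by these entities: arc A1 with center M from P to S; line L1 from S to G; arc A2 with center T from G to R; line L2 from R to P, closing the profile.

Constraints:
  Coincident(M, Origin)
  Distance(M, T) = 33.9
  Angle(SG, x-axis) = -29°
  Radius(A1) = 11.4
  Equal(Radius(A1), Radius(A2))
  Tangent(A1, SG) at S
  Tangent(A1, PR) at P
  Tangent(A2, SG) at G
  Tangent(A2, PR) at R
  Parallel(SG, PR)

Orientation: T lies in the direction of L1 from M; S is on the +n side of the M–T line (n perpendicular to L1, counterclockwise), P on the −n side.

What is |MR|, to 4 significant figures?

35.77

The slot axis is L1's direction at -29.0°, so u = (cos -29.0°, sin -29.0°) = (0.8746, -0.4848) and n = (−sin -29.0°, cos -29.0°) = (0.4848, 0.8746). M is at the origin and T lies 33.9 along u from M, so T = 33.9·u = (29.65, -16.44). Tangency of A1 to both parallel lines with radius 11.4 puts S and P at M ± 11.4·n: S = (5.527, 9.971), P = (-5.527, -9.971). Equal radii place G and R the same way about T: G = T + 11.4·n = (35.18, -6.464), R = T − 11.4·n = (24.12, -26.41). Then |MR| = |R − M| = 35.77.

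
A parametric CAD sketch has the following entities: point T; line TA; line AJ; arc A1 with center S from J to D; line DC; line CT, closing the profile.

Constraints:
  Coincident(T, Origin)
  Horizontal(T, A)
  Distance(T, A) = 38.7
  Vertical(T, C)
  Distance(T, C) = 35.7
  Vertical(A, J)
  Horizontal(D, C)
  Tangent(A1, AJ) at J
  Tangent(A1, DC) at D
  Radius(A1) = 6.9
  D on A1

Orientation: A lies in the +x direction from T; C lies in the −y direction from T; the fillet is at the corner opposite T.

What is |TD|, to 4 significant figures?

47.81

The virtual corner opposite T is at (38.70, -35.70). Since A1 is tangent to AJ there, SJ ⟂ AJ and tangency of A1 to DC means the radius SD is perpendicular to DC, with radius 6.9, so the center S sits 6.9 in from both sides at S = (31.80, -28.80). That places the tangent points at J = (38.70, -28.80) on AJ and D = (31.80, -35.70) on DC. Then |TD| = |D − T| = 47.81.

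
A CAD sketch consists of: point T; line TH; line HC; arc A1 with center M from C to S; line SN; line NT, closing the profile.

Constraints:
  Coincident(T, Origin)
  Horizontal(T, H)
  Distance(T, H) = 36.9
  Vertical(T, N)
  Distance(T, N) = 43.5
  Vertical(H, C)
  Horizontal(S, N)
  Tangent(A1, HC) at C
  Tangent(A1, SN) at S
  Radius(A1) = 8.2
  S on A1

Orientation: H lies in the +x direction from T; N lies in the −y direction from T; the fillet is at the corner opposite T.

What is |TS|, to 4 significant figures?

52.11

The virtual corner opposite T is at (36.90, -43.50). Tangency of A1 to HC means the radius MC is perpendicular to HC and the tangent condition forces MS to be normal to SN, with radius 8.2, so the center M sits 8.2 in from both sides at M = (28.70, -35.30). That places the tangent points at C = (36.90, -35.30) on HC and S = (28.70, -43.50) on SN. Then |TS| = |S − T| = 52.11.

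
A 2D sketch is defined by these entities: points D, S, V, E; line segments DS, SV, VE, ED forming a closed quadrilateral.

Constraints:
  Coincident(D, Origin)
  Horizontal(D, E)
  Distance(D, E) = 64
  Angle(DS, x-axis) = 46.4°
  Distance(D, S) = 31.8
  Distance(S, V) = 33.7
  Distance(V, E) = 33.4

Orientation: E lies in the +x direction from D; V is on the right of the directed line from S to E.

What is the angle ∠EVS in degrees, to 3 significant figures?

91.2°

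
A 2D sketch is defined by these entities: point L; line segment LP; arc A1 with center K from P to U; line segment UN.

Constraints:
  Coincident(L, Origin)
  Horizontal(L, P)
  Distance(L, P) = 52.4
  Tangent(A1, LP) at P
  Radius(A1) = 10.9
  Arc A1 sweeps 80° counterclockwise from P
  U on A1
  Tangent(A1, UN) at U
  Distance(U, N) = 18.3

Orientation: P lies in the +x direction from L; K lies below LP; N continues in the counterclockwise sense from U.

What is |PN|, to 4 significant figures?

30.40

L is at the origin; LP is horizontal with |LP| = 52.4 and P on the +x side, so P = (52.40, 0.000). Since A1 is tangent to LP there, KP ⟂ LP, so K = P + (0, -10.9) = (52.40, -10.90). On A1, P sits at bearing 90° from K; an 80° counterclockwise sweep puts U at bearing 170°, so U = K + 10.9·(cos 170°, sin 170°) = (41.67, -9.007). The tangent condition forces KU to be normal to UN, so UN runs along (−sin 170°, cos 170°); with |UN| = 18.3, N = (38.49, -27.03). Then |PN| = |N − P| = 30.40.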